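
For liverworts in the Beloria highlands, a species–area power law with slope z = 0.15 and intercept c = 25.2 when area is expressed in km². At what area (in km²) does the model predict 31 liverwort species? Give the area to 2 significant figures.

4.0 km²

31 = 25.2 × A^0.15  ⇒  A^0.15 = 31/25.2 = 1.23
ln A = ln(1.23) / 0.15 = 0.2071 / 0.15 = 1.3810
A = e^1.3810 ≈ 3.979 km²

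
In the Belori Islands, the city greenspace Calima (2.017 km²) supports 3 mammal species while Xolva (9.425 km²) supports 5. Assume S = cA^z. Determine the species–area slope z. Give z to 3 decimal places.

0.331

Taking logs: ln S = ln c + z ln A, so z = (ln S₂ − ln S₁)/(ln A₂ − ln A₁).
z = ln(5/3) / ln(9.425/2.017) = ln(1.667) / ln(4.673) = 0.5108 / 1.5418 = 0.3313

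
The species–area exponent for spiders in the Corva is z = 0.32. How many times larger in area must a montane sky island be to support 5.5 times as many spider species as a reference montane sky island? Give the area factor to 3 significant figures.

(A₂/A₁)^0.32 = 5.5, so A₂/A₁ = 5.5^(1/0.32) = 5.5^3.125
ln(A₂/A₁) = ln 5.5 / 0.32 = 1.7047 / 0.32 = 5.3273
A₂/A₁ = e^5.3273 ≈ 205.9

206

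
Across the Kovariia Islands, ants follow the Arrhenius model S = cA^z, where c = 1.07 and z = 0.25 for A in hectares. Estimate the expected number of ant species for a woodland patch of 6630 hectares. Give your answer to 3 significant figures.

S = 1.07 × 6630^0.25
ln S = ln 1.07 + 0.25 × ln 6630 = 0.0677 + 0.25 × 8.7994 = 2.2675
S = e^2.2675 ≈ 9.655

9.66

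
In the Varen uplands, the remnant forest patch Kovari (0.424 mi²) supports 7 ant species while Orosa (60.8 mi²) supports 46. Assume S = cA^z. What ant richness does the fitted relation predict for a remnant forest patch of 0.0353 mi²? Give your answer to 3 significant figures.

z = ln(46/7) / ln(60.8/0.424) = 1.8827 / 4.9656 = 0.3792
c = 7 / 0.424^0.3792 = 7 / 0.7223 = 9.691
S₃ = 9.691 × 0.0353^0.3792 = 9.691 × 0.2814 ≈ 2.728

2.73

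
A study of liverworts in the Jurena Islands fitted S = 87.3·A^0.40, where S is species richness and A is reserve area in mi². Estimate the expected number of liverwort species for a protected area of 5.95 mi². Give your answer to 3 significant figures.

S = 87.3 × 5.95^0.4
ln S = ln 87.3 + 0.4 × ln 5.95 = 4.4694 + 0.4 × 1.7834 = 5.1827
S = e^5.1827 ≈ 178.2

178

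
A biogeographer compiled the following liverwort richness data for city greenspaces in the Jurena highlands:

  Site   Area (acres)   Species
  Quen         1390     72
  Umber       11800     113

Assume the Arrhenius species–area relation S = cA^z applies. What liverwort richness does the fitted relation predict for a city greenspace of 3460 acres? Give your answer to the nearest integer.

87

z = ln(113/72) / ln(11800/1390) = 0.4507 / 2.1388 = 0.2107
c = 72 / 1390^0.2107 = 72 / 4.596 = 15.67
S₃ = 15.67 × 3460^0.2107 = 15.67 × 5.569 ≈ 87.26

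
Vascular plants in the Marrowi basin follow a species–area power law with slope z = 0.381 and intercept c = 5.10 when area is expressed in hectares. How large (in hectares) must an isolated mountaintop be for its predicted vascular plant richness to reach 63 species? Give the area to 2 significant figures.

63 = 5.1 × A^0.381  ⇒  A^0.381 = 63/5.1 = 12.35
ln A = ln(12.35) / 0.381 = 2.5139 / 0.381 = 6.5981
A = e^6.5981 ≈ 733.7 hectares

730 hectares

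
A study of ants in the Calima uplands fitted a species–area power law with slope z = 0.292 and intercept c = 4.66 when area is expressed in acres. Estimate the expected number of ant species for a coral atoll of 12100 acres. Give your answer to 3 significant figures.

S = 4.66 × 12100^0.292
ln S = ln 4.66 + 0.292 × ln 12100 = 1.5390 + 0.292 × 9.4010 = 4.2841
S = e^4.2841 ≈ 72.54

72.5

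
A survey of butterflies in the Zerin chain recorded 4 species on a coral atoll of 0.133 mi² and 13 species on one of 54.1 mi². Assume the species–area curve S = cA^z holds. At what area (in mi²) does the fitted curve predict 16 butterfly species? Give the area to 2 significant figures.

z = ln(13/4) / ln(54.1/0.133) = 1.1787 / 6.0082 = 0.1962
c = 4 / 0.133^0.1962 = 4 / 0.6732 = 5.942
A = (16/5.942)^(1/0.1962) ⇒ ln A = ln(2.693)/0.1962 = 5.0493
A = e^5.0493 ≈ 155.9 mi²

160 mi²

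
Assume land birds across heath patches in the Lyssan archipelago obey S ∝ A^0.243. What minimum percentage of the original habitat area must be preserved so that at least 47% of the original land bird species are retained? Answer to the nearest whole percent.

4%

Need (A_new/A_old)^0.243 = 0.47, so A_new/A_old = 0.47^(1/0.243) = 0.47^4.115
ln(A_new/A_old) = ln 0.47 / 0.243 = -0.7550 / 0.243 = -3.1071
A_new/A_old = e^-3.1071 ≈ 0.04473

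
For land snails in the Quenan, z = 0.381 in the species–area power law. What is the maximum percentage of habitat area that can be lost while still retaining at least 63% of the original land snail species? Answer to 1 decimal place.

Need (A_new/A_old)^0.381 = 0.63, so A_new/A_old = 0.63^(1/0.381) = 0.63^2.625
ln(A_new/A_old) = ln 0.63 / 0.381 = -0.4620 / 0.381 = -1.2127
A_new/A_old = e^-1.2127 ≈ 0.2974
Fraction that can be lost = 1 − 0.2974 = 0.7026

70.3%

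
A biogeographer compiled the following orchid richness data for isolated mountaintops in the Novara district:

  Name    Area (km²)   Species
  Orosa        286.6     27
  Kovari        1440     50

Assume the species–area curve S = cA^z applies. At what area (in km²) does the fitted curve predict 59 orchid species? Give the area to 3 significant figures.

2220 km²

z = ln(50/27) / ln(1440/286.6) = 0.6162 / 1.6143 = 0.3817
c = 27 / 286.6^0.3817 = 27 / 8.669 = 3.115
A = (59/3.115)^(1/0.3817) ⇒ ln A = ln(18.94)/0.3817 = 7.7060
A = e^7.7060 ≈ 2222 km²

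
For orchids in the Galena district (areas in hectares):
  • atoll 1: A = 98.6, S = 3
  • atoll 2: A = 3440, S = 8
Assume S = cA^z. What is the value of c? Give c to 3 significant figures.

0.844

z = ln(S₂/S₁) / ln(A₂/A₁) = ln(8/3) / ln(3440/98.6) = 0.9808 / 3.5522 = 0.2761
c = S₁ / A₁^z = 3 / 98.6^0.2761 = 3 / 3.553 = 0.8444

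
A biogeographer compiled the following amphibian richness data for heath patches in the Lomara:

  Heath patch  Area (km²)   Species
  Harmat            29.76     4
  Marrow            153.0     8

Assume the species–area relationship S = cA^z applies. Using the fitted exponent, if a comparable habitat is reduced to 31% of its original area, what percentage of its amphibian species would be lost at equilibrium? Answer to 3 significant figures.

39.1%

z = ln(8/4) / ln(153/29.76) = 0.6931 / 1.6373 = 0.4234
S_new/S_old = (A_new/A_old)^z = 0.31^0.4234 = exp(0.4234 × -1.1712) = 0.6091
Fraction lost = 1 − 0.6091 = 0.3909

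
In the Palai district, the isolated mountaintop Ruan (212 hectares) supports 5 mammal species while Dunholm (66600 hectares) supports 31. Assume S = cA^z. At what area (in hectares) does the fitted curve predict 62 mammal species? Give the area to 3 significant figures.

z = ln(31/5) / ln(66600/212) = 1.8245 / 5.7499 = 0.3173
c = 5 / 212^0.3173 = 5 / 5.473 = 0.9136
A = (62/0.9136)^(1/0.3173) ⇒ ln A = ln(67.86)/0.3173 = 13.2908
A = e^13.2908 ≈ 591750 hectares

592000 hectares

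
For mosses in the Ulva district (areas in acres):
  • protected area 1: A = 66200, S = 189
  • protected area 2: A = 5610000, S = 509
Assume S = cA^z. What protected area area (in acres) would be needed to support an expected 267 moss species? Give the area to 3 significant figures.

z = ln(509/189) / ln(5610000/66200) = 0.9907 / 4.4396 = 0.2231
c = 189 / 66200^0.2231 = 189 / 11.91 = 15.87
A = (267/15.87)^(1/0.2231) ⇒ ln A = ln(16.82)/0.2231 = 12.6487
A = e^12.6487 ≈ 311368 acres

311000 acres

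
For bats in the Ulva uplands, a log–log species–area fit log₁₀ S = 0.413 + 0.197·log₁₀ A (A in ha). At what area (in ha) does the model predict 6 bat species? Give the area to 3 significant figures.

71.4 ha

6 = 2.588 × A^0.197  ⇒  A^0.197 = 6/2.588 = 2.318
ln A = ln(2.318) / 0.197 = 0.8408 / 0.197 = 4.2680
A = e^4.2680 ≈ 71.38 ha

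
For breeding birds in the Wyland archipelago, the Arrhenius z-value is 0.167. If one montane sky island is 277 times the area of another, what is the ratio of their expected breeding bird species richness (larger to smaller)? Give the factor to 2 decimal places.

S₂/S₁ = (A₂/A₁)^z = 277^0.167
ln(S₂/S₁) = 0.167 × ln 277 = 0.167 × 5.6240 = 0.9392
S₂/S₁ = e^0.9392 ≈ 2.558

2.56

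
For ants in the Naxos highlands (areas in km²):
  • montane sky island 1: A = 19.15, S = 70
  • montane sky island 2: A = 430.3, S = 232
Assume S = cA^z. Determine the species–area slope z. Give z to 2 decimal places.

Taking logs: ln S = ln c + z ln A, so z = (ln S₂ − ln S₁)/(ln A₂ − ln A₁).
z = ln(232/70) / ln(430.3/19.15) = ln(3.314) / ln(22.47) = 1.1982 / 3.1122 = 0.3850

0.39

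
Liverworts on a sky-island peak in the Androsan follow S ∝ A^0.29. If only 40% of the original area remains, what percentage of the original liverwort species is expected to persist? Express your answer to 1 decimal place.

S_new/S_old = (A_new/A_old)^z = 0.4^0.29
= exp(0.29 × ln 0.4) = exp(0.29 × -0.9163) = exp(-0.2657) ≈ 0.7667

76.7%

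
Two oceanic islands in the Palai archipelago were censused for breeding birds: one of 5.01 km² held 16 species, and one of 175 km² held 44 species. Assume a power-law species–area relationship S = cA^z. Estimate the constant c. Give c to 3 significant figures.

10.1

z = ln(S₂/S₁) / ln(A₂/A₁) = ln(44/16) / ln(175/5.01) = 1.0116 / 3.5534 = 0.2847
c = S₁ / A₁^z = 16 / 5.01^0.2847 = 16 / 1.582 = 10.11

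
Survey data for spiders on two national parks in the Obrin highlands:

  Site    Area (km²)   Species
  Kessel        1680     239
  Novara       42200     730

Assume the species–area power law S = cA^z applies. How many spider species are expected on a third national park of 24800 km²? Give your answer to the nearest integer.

z = ln(730/239) / ln(42200/1680) = 1.1166 / 3.2236 = 0.3464
c = 239 / 1680^0.3464 = 239 / 13.1 = 18.25
S₃ = 18.25 × 24800^0.3464 = 18.25 × 33.28 ≈ 607.2

607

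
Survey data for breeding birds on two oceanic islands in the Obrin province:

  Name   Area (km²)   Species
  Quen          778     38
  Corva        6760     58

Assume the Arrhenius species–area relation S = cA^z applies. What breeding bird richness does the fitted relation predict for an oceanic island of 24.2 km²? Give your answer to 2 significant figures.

19

z = ln(58/38) / ln(6760/778) = 0.4229 / 2.1621 = 0.1956
c = 38 / 778^0.1956 = 38 / 3.676 = 10.34
S₃ = 10.34 × 24.2^0.1956 = 10.34 × 1.865 ≈ 19.28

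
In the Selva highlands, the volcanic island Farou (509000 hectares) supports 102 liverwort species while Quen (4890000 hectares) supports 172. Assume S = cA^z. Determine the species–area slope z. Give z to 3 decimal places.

Taking logs: ln S = ln c + z ln A, so z = (ln S₂ − ln S₁)/(ln A₂ − ln A₁).
z = ln(172/102) / ln(4890000/509000) = ln(1.686) / ln(9.607) = 0.5225 / 2.2625 = 0.2309

0.231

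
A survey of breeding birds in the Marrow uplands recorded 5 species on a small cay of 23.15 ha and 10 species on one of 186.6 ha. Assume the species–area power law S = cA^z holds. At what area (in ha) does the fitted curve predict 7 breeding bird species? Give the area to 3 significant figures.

z = ln(10/5) / ln(186.6/23.15) = 0.6931 / 2.0870 = 0.3321
c = 5 / 23.15^0.3321 = 5 / 2.839 = 1.761
A = (7/1.761)^(1/0.3321) ⇒ ln A = ln(3.975)/0.3321 = 4.1551
A = e^4.1551 ≈ 63.76 ha

63.8 ha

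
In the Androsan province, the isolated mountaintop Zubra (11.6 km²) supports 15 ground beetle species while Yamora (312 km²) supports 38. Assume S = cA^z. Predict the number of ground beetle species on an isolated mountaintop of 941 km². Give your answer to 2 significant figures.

z = ln(38/15) / ln(312/11.6) = 0.9295 / 3.2920 = 0.2824
c = 15 / 11.6^0.2824 = 15 / 1.998 = 7.508
S₃ = 7.508 × 941^0.2824 = 7.508 × 6.912 ≈ 51.9

52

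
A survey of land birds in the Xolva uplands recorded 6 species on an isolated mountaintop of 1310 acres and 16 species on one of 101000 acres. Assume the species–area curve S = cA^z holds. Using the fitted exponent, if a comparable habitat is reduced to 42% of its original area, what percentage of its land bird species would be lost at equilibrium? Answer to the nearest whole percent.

z = ln(16/6) / ln(101000/1310) = 0.9808 / 4.3451 = 0.2257
S_new/S_old = (A_new/A_old)^z = 0.42^0.2257 = exp(0.2257 × -0.8675) = 0.8222
Fraction lost = 1 − 0.8222 = 0.1778

18%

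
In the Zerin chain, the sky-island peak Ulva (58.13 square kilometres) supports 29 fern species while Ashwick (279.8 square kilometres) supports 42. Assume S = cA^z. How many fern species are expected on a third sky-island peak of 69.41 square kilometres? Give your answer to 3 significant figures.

z = ln(42/29) / ln(279.8/58.13) = 0.3704 / 1.5714 = 0.2357
c = 29 / 58.13^0.2357 = 29 / 2.605 = 11.13
S₃ = 11.13 × 69.41^0.2357 = 11.13 × 2.717 ≈ 30.24

30.2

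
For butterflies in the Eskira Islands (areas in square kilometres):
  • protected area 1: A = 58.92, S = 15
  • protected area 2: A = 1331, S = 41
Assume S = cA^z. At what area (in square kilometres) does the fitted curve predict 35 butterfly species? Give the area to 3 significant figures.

815 square kilometres

z = ln(41/15) / ln(1331/58.92) = 1.0055 / 3.1175 = 0.3225
c = 15 / 58.92^0.3225 = 15 / 3.724 = 4.028
A = (35/4.028)^(1/0.3225) ⇒ ln A = ln(8.689)/0.3225 = 6.7031
A = e^6.7031 ≈ 815 square kilometres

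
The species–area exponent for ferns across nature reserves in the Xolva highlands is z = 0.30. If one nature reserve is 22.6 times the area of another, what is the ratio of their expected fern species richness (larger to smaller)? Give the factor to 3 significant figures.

2.55

S₂/S₁ = (A₂/A₁)^z = 22.6^0.3
ln(S₂/S₁) = 0.3 × ln 22.6 = 0.3 × 3.1179 = 0.9354
S₂/S₁ = e^0.9354 ≈ 2.548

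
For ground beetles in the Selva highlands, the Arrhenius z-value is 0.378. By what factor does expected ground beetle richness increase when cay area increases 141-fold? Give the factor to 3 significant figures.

S₂/S₁ = (A₂/A₁)^z = 141^0.378
ln(S₂/S₁) = 0.378 × ln 141 = 0.378 × 4.9488 = 1.8706
S₂/S₁ = e^1.8706 ≈ 6.492

6.49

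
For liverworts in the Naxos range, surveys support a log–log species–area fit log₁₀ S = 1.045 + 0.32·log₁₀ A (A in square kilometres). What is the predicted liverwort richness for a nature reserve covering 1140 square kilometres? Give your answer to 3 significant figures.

S = 11.09 × 1140^0.32 = 11.09 × 9.511 ≈ 105.5

105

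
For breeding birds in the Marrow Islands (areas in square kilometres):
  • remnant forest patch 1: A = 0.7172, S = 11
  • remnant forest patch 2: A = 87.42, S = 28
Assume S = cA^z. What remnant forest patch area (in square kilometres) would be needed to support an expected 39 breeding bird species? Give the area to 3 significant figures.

z = ln(28/11) / ln(87.42/0.7172) = 0.9343 / 4.8031 = 0.1945
c = 11 / 0.7172^0.1945 = 11 / 0.9374 = 11.73
A = (39/11.73)^(1/0.1945) ⇒ ln A = ln(3.323)/0.1945 = 6.1742
A = e^6.1742 ≈ 480.2 square kilometres

480 square kilometres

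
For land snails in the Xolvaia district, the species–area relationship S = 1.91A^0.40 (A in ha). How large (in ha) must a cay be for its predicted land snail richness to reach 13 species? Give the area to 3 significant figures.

13 = 1.91 × A^0.4  ⇒  A^0.4 = 13/1.91 = 6.806
ln A = ln(6.806) / 0.4 = 1.9178 / 0.4 = 4.7946
A = e^4.7946 ≈ 120.9 ha

121 ha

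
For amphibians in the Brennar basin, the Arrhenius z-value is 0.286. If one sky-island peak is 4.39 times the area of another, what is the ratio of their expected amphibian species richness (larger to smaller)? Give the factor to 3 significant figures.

S₂/S₁ = (A₂/A₁)^z = 4.39^0.286
ln(S₂/S₁) = 0.286 × ln 4.39 = 0.286 × 1.4793 = 0.4231
S₂/S₁ = e^0.4231 ≈ 1.527

1.53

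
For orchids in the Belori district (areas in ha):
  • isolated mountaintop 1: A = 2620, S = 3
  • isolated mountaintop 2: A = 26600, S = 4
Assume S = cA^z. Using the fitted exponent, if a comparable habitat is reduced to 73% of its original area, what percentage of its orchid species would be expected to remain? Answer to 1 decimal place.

96.2%

z = ln(4/3) / ln(26600/2620) = 0.2877 / 2.3177 = 0.1241
S_new/S_old = (A_new/A_old)^z = 0.73^0.1241 = exp(0.1241 × -0.3147) = 0.9617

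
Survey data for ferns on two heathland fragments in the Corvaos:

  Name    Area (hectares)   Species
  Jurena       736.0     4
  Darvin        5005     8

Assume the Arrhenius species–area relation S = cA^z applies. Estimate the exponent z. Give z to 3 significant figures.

Taking logs: ln S = ln c + z ln A, so z = (ln S₂ − ln S₁)/(ln A₂ − ln A₁).
z = ln(8/4) / ln(5005/736) = ln(2) / ln(6.8) = 0.6931 / 1.9170 = 0.3616

0.362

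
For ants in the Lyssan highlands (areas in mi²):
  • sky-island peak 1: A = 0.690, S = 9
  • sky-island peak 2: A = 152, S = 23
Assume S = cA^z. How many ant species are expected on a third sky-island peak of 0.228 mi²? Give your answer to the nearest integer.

z = ln(23/9) / ln(152/0.69) = 0.9383 / 5.3949 = 0.1739
c = 9 / 0.69^0.1739 = 9 / 0.9375 = 9.6
S₃ = 9.6 × 0.228^0.1739 = 9.6 × 0.7733 ≈ 7.423

7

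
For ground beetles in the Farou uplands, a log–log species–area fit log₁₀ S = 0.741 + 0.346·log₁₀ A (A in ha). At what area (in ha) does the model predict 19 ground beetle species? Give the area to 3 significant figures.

35.8 ha

19 = 5.508 × A^0.346  ⇒  A^0.346 = 19/5.508 = 3.449
ln A = ln(3.449) / 0.346 = 1.2382 / 0.346 = 3.5787
A = e^3.5787 ≈ 35.83 ha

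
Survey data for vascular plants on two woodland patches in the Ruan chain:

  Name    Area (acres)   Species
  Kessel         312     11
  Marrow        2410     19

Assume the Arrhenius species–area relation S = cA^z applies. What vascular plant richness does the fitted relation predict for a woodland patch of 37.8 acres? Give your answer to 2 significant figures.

6.3

z = ln(19/11) / ln(2410/312) = 0.5465 / 2.0444 = 0.2673
c = 11 / 312^0.2673 = 11 / 4.643 = 2.369
S₃ = 2.369 × 37.8^0.2673 = 2.369 × 2.641 ≈ 6.257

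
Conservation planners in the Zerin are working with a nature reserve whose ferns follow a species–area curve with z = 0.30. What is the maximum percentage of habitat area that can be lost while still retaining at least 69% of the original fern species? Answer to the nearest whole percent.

71%

Need (A_new/A_old)^0.3 = 0.69, so A_new/A_old = 0.69^(1/0.3) = 0.69^3.333
ln(A_new/A_old) = ln 0.69 / 0.3 = -0.3711 / 0.3 = -1.2369
A_new/A_old = e^-1.2369 ≈ 0.2903
Fraction that can be lost = 1 − 0.2903 = 0.7097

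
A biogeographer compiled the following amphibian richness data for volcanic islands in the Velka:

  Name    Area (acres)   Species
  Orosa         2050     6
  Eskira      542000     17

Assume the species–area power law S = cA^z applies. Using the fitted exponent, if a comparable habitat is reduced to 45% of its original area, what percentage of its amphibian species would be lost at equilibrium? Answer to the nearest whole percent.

14%

z = ln(17/6) / ln(542000/2050) = 1.0415 / 5.5774 = 0.1867
S_new/S_old = (A_new/A_old)^z = 0.45^0.1867 = exp(0.1867 × -0.7985) = 0.8615
Fraction lost = 1 − 0.8615 = 0.1385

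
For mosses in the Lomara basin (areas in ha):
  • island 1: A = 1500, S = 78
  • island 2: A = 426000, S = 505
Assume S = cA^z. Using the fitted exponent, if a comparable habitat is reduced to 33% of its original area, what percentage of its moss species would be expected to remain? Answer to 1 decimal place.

z = ln(505/78) / ln(426000/1500) = 1.8678 / 5.6490 = 0.3307
S_new/S_old = (A_new/A_old)^z = 0.33^0.3307 = exp(0.3307 × -1.1087) = 0.6931

69.3%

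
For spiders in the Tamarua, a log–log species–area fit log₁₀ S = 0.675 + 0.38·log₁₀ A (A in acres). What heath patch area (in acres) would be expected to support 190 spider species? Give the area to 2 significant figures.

190 = 4.732 × A^0.38  ⇒  A^0.38 = 190/4.732 = 40.16
ln A = ln(40.16) / 0.38 = 3.6928 / 0.38 = 9.7178
A = e^9.7178 ≈ 16611 acres

17000 acres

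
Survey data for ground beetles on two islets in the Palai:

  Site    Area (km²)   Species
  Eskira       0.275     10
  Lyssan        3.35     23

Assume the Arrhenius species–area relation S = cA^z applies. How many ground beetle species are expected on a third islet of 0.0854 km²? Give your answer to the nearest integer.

z = ln(23/10) / ln(3.35/0.275) = 0.8329 / 2.4999 = 0.3332
c = 10 / 0.275^0.3332 = 10 / 0.6504 = 15.37
S₃ = 15.37 × 0.0854^0.3332 = 15.37 × 0.4405 ≈ 6.773

7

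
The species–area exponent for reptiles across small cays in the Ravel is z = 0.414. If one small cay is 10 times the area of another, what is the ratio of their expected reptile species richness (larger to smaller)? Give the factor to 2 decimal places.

2.59

S₂/S₁ = (A₂/A₁)^z = 10^0.414
ln(S₂/S₁) = 0.414 × ln 10 = 0.414 × 2.3026 = 0.9533
S₂/S₁ = e^0.9533 ≈ 2.594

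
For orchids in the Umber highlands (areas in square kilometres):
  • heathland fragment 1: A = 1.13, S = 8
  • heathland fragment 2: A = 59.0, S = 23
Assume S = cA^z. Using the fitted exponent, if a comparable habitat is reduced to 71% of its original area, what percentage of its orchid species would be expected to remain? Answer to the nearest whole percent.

91%

z = ln(23/8) / ln(59/1.13) = 1.0561 / 3.9553 = 0.2670
S_new/S_old = (A_new/A_old)^z = 0.71^0.2670 = exp(0.2670 × -0.3425) = 0.9126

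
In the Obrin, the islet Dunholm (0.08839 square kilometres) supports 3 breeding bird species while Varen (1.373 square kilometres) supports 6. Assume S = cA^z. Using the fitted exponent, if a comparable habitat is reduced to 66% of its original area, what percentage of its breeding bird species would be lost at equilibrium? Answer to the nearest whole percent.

10%

z = ln(6/3) / ln(1.373/0.08839) = 0.6931 / 2.7430 = 0.2527
S_new/S_old = (A_new/A_old)^z = 0.66^0.2527 = exp(0.2527 × -0.4155) = 0.9003
Fraction lost = 1 − 0.9003 = 0.09968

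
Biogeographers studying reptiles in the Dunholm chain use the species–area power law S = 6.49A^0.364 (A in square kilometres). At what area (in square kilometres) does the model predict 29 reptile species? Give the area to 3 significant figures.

29 = 6.49 × A^0.364  ⇒  A^0.364 = 29/6.49 = 4.468
ln A = ln(4.468) / 0.364 = 1.4970 / 0.364 = 4.1127
A = e^4.1127 ≈ 61.11 square kilometres

61.1 square kilometres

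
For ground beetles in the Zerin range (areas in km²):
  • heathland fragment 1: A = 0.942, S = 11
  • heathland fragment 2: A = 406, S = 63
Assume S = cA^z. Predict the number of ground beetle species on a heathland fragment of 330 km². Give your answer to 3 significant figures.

z = ln(63/11) / ln(406/0.942) = 1.7452 / 6.0661 = 0.2877
c = 11 / 0.942^0.2877 = 11 / 0.983 = 11.19
S₃ = 11.19 × 330^0.2877 = 11.19 × 5.304 ≈ 59.35

59.4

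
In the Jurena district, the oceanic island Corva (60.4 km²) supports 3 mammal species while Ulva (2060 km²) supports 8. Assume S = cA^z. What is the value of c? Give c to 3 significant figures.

z = ln(S₂/S₁) / ln(A₂/A₁) = ln(8/3) / ln(2060/60.4) = 0.9808 / 3.5295 = 0.2779
c = S₁ / A₁^z = 3 / 60.4^0.2779 = 3 / 3.126 = 0.9598

0.960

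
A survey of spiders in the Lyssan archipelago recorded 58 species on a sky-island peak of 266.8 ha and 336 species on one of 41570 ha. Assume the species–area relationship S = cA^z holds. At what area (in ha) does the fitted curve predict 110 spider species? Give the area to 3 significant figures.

1680 ha

z = ln(336/58) / ln(41570/266.8) = 1.7567 / 5.0486 = 0.3479
c = 58 / 266.8^0.3479 = 58 / 6.985 = 8.303
A = (110/8.303)^(1/0.3479) ⇒ ln A = ln(13.25)/0.3479 = 7.4260
A = e^7.4260 ≈ 1679 ha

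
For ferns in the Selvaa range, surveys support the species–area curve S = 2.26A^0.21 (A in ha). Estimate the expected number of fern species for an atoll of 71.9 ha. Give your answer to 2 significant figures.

5.5

S = 2.26 × 71.9^0.21
ln S = ln 2.26 + 0.21 × ln 71.9 = 0.8154 + 0.21 × 4.2753 = 1.7132
S = e^1.7132 ≈ 5.547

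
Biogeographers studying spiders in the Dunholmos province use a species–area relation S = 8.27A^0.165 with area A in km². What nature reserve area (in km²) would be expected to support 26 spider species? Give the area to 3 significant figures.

1040 km²

26 = 8.27 × A^0.165  ⇒  A^0.165 = 26/8.27 = 3.144
ln A = ln(3.144) / 0.165 = 1.1455 / 0.165 = 6.9422
A = e^6.9422 ≈ 1035 km²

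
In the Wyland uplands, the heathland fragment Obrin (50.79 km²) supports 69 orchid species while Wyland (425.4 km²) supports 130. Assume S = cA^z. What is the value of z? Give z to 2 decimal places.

Taking logs: ln S = ln c + z ln A, so z = (ln S₂ − ln S₁)/(ln A₂ − ln A₁).
z = ln(130/69) / ln(425.4/50.79) = ln(1.884) / ln(8.376) = 0.6334 / 2.1253 = 0.2980

0.30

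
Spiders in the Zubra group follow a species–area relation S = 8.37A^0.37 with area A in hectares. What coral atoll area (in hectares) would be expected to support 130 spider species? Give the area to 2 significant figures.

1700 hectares

130 = 8.37 × A^0.37  ⇒  A^0.37 = 130/8.37 = 15.53
ln A = ln(15.53) / 0.37 = 2.7429 / 0.37 = 7.4132
A = e^7.4132 ≈ 1658 hectares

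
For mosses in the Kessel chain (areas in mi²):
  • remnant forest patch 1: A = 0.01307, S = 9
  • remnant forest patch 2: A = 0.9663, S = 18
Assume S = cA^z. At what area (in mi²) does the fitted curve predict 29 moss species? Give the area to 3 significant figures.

z = ln(18/9) / ln(0.9663/0.01307) = 0.6931 / 4.3032 = 0.1611
c = 9 / 0.01307^0.1611 = 9 / 0.4972 = 18.1
A = (29/18.1)^(1/0.1611) ⇒ ln A = ln(1.602)/0.1611 = 2.9265
A = e^2.9265 ≈ 18.66 mi²

18.7 mi²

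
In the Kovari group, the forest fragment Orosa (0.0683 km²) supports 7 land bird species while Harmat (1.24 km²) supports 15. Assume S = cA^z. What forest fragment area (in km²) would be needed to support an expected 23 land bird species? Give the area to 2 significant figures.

6.3 km²

z = ln(15/7) / ln(1.24/0.0683) = 0.7621 / 2.8990 = 0.2629
c = 7 / 0.0683^0.2629 = 7 / 0.4938 = 14.18
A = (23/14.18)^(1/0.2629) ⇒ ln A = ln(1.623)/0.2629 = 1.8410
A = e^1.8410 ≈ 6.303 km²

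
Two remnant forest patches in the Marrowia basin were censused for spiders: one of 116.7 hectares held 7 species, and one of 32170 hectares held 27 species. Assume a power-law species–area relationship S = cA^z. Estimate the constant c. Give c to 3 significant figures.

z = ln(S₂/S₁) / ln(A₂/A₁) = ln(27/7) / ln(32170/116.7) = 1.3499 / 5.6192 = 0.2402
c = S₁ / A₁^z = 7 / 116.7^0.2402 = 7 / 3.137 = 2.231

2.23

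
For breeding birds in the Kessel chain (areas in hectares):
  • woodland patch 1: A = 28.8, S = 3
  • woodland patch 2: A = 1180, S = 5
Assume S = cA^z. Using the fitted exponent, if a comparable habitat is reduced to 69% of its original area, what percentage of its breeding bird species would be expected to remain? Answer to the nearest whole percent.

95%

z = ln(5/3) / ln(1180/28.8) = 0.5108 / 3.7129 = 0.1376
S_new/S_old = (A_new/A_old)^z = 0.69^0.1376 = exp(0.1376 × -0.3711) = 0.9502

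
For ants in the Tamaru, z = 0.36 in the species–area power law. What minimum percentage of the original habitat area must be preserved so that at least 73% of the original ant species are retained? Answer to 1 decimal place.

Need (A_new/A_old)^0.36 = 0.73, so A_new/A_old = 0.73^(1/0.36) = 0.73^2.778
ln(A_new/A_old) = ln 0.73 / 0.36 = -0.3147 / 0.36 = -0.8742
A_new/A_old = e^-0.8742 ≈ 0.4172

41.7%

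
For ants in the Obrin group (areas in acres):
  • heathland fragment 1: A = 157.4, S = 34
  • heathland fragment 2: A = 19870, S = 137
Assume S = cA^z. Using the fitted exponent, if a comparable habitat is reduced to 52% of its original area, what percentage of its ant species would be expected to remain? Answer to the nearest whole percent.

83%

z = ln(137/34) / ln(19870/157.4) = 1.3936 / 4.8382 = 0.2880
S_new/S_old = (A_new/A_old)^z = 0.52^0.2880 = exp(0.2880 × -0.6539) = 0.8283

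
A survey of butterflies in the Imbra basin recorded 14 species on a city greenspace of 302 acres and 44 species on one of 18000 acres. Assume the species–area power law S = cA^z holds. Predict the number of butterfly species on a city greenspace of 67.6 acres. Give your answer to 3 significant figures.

z = ln(44/14) / ln(18000/302) = 1.1451 / 4.0877 = 0.2801
c = 14 / 302^0.2801 = 14 / 4.952 = 2.827
S₃ = 2.827 × 67.6^0.2801 = 2.827 × 3.256 ≈ 9.205

9.20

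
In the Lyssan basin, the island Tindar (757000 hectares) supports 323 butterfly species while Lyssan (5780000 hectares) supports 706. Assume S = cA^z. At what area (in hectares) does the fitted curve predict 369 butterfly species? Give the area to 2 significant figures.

z = ln(706/323) / ln(5780000/757000) = 0.7820 / 2.0328 = 0.3847
c = 323 / 757000^0.3847 = 323 / 182.6 = 1.769
A = (369/1.769)^(1/0.3847) ⇒ ln A = ln(208.6)/0.3847 = 13.8832
A = e^13.8832 ≈ 1070077 hectares

1100000 hectares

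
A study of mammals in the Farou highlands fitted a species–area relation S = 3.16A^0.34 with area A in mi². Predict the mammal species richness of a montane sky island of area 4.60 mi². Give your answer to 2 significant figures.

S = 3.16 × 4.6^0.34
ln S = ln 3.16 + 0.34 × ln 4.6 = 1.1506 + 0.34 × 1.5261 = 1.6694
S = e^1.6694 ≈ 5.309

5.3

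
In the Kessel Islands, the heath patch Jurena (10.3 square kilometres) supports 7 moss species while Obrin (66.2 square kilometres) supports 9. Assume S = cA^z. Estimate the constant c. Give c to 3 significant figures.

5.11

z = ln(S₂/S₁) / ln(A₂/A₁) = ln(9/7) / ln(66.2/10.3) = 0.2513 / 1.8605 = 0.1351
c = S₁ / A₁^z = 7 / 10.3^0.1351 = 7 / 1.37 = 5.108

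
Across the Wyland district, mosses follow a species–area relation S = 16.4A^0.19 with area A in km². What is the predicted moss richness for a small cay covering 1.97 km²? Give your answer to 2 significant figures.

19

S = 16.4 × 1.97^0.19 = 16.4 × 1.137 ≈ 18.65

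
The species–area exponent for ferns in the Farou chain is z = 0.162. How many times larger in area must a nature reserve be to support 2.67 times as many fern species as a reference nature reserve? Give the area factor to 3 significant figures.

429

(A₂/A₁)^0.162 = 2.67, so A₂/A₁ = 2.67^(1/0.162) = 2.67^6.173
ln(A₂/A₁) = ln 2.67 / 0.162 = 0.9821 / 0.162 = 6.0622
A₂/A₁ = e^6.0622 ≈ 429.3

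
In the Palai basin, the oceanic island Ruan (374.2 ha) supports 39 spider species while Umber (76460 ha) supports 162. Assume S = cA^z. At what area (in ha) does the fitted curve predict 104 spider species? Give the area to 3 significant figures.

z = ln(162/39) / ln(76460/374.2) = 1.4240 / 5.3197 = 0.2677
c = 39 / 374.2^0.2677 = 39 / 4.884 = 7.985
A = (104/7.985)^(1/0.2677) ⇒ ln A = ln(13.02)/0.2677 = 9.5889
A = e^9.5889 ≈ 14601 ha

14600 ha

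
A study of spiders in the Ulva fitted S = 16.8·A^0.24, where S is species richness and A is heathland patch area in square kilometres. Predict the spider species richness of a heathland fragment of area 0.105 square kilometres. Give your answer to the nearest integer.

S = 16.8 × 0.105^0.24
ln S = ln 16.8 + 0.24 × ln 0.105 = 2.8214 + 0.24 × -2.2538 = 2.2805
S = e^2.2805 ≈ 9.781

10 species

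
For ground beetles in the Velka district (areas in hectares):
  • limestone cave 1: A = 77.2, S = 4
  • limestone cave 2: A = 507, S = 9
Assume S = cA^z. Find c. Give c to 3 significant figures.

z = ln(S₂/S₁) / ln(A₂/A₁) = ln(9/4) / ln(507/77.2) = 0.8109 / 1.8821 = 0.4309
c = S₁ / A₁^z = 4 / 77.2^0.4309 = 4 / 6.506 = 0.6148

0.615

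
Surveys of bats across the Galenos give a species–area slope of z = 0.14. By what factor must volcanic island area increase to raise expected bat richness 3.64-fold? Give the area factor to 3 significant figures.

10200

(A₂/A₁)^0.14 = 3.64, so A₂/A₁ = 3.64^(1/0.14) = 3.64^7.143
ln(A₂/A₁) = ln 3.64 / 0.14 = 1.2920 / 0.14 = 9.2285
A₂/A₁ = e^9.2285 ≈ 10183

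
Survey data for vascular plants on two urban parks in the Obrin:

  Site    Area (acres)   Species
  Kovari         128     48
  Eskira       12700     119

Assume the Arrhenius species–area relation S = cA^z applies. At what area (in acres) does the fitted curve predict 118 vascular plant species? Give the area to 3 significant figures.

z = ln(119/48) / ln(12700/128) = 0.9079 / 4.5973 = 0.1975
c = 48 / 128^0.1975 = 48 / 2.607 = 18.41
A = (118/18.41)^(1/0.1975) ⇒ ln A = ln(6.409)/0.1975 = 9.4066
A = e^9.4066 ≈ 12169 acres

12200 acres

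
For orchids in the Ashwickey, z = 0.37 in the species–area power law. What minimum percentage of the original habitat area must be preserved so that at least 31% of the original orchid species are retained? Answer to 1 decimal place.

Need (A_new/A_old)^0.37 = 0.31, so A_new/A_old = 0.31^(1/0.37) = 0.31^2.703
ln(A_new/A_old) = ln 0.31 / 0.37 = -1.1712 / 0.37 = -3.1654
A_new/A_old = e^-3.1654 ≈ 0.0422

4.2%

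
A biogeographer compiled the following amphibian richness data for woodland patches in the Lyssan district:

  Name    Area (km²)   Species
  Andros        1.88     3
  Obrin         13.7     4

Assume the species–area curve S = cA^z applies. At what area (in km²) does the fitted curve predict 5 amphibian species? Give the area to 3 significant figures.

z = ln(4/3) / ln(13.7/1.88) = 0.2877 / 1.9861 = 0.1448
c = 3 / 1.88^0.1448 = 3 / 1.096 = 2.738
A = (5/2.738)^(1/0.1448) ⇒ ln A = ln(1.826)/0.1448 = 4.1580
A = e^4.1580 ≈ 63.94 km²

63.9 km²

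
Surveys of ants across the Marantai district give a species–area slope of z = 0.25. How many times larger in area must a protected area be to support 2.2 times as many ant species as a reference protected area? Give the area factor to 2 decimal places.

(A₂/A₁)^0.25 = 2.2, so A₂/A₁ = 2.2^(1/0.25) = 2.2^4
ln(A₂/A₁) = ln 2.2 / 0.25 = 0.7885 / 0.25 = 3.1538
A₂/A₁ = e^3.1538 ≈ 23.43

23.43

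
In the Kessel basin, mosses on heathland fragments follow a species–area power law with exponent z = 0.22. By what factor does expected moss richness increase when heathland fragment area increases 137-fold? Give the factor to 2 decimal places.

S₂/S₁ = (A₂/A₁)^z = 137^0.22
ln(S₂/S₁) = 0.22 × ln 137 = 0.22 × 4.9200 = 1.0824
S₂/S₁ = e^1.0824 ≈ 2.952

2.95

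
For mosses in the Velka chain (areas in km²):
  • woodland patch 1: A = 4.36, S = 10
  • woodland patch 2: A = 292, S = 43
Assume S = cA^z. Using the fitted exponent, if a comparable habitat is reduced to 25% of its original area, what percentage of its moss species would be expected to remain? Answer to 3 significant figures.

61.8%

z = ln(43/10) / ln(292/4.36) = 1.4586 / 4.2043 = 0.3469
S_new/S_old = (A_new/A_old)^z = 0.25^0.3469 = exp(0.3469 × -1.3863) = 0.6182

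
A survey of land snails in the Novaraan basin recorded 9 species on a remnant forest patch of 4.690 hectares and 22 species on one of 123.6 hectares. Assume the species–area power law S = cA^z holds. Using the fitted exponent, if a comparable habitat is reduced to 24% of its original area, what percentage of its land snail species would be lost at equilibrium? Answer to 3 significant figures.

z = ln(22/9) / ln(123.6/4.69) = 0.8938 / 3.2716 = 0.2732
S_new/S_old = (A_new/A_old)^z = 0.24^0.2732 = exp(0.2732 × -1.4271) = 0.6771
Fraction lost = 1 − 0.6771 = 0.3229

32.3%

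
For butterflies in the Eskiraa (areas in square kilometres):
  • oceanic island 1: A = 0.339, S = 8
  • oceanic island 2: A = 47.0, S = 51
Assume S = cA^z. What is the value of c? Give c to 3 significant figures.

12.0

z = ln(S₂/S₁) / ln(A₂/A₁) = ln(51/8) / ln(47/0.339) = 1.8524 / 4.9319 = 0.3756
c = S₁ / A₁^z = 8 / 0.339^0.3756 = 8 / 0.6661 = 12.01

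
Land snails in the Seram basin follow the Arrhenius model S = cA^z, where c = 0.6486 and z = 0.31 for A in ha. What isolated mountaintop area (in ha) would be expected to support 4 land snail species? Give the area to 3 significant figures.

4 = 0.6486 × A^0.31  ⇒  A^0.31 = 4/0.6486 = 6.167
ln A = ln(6.167) / 0.31 = 1.8192 / 0.31 = 5.8685
A = e^5.8685 ≈ 353.7 ha

354 ha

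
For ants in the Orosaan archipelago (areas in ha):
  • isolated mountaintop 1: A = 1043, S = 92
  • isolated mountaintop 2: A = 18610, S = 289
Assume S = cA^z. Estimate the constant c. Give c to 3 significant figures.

z = ln(S₂/S₁) / ln(A₂/A₁) = ln(289/92) / ln(18610/1043) = 1.1446 / 2.8816 = 0.3972
c = S₁ / A₁^z = 92 / 1043^0.3972 = 92 / 15.81 = 5.819

5.82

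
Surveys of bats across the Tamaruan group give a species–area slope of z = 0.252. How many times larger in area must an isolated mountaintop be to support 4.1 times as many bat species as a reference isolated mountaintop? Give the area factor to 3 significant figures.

270

(A₂/A₁)^0.252 = 4.1, so A₂/A₁ = 4.1^(1/0.252) = 4.1^3.968
ln(A₂/A₁) = ln 4.1 / 0.252 = 1.4110 / 0.252 = 5.5992
A₂/A₁ = e^5.5992 ≈ 270.2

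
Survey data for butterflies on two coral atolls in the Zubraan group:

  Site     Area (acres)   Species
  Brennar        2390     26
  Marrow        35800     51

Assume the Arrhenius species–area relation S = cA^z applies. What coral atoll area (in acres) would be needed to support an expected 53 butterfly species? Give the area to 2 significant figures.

z = ln(51/26) / ln(35800/2390) = 0.6737 / 2.7067 = 0.2489
c = 26 / 2390^0.2489 = 26 / 6.933 = 3.75
A = (53/3.75)^(1/0.2489) ⇒ ln A = ln(14.13)/0.2489 = 10.6402
A = e^10.6402 ≈ 41783 acres

42000 acres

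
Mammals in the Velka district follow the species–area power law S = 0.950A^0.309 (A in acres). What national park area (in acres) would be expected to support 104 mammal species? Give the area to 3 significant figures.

104 = 0.95 × A^0.309  ⇒  A^0.309 = 104/0.95 = 109.5
ln A = ln(109.5) / 0.309 = 4.6957 / 0.309 = 15.1964
A = e^15.1964 ≈ 3978395 acres

3980000 acres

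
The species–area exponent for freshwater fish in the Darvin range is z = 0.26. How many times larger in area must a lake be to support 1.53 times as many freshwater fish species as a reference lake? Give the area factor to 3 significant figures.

(A₂/A₁)^0.26 = 1.53, so A₂/A₁ = 1.53^(1/0.26) = 1.53^3.846
ln(A₂/A₁) = ln 1.53 / 0.26 = 0.4253 / 0.26 = 1.6356
A₂/A₁ = e^1.6356 ≈ 5.133

5.13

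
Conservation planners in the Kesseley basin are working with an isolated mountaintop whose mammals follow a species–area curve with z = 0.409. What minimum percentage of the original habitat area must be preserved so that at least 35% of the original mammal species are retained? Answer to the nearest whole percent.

Need (A_new/A_old)^0.409 = 0.35, so A_new/A_old = 0.35^(1/0.409) = 0.35^2.445
ln(A_new/A_old) = ln 0.35 / 0.409 = -1.0498 / 0.409 = -2.5668
A_new/A_old = e^-2.5668 ≈ 0.07678

8%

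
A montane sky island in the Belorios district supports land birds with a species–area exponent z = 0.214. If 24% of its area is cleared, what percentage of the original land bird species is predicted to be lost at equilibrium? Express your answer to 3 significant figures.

5.70%

S_new/S_old = (A_new/A_old)^z = 0.76^0.214
= exp(0.214 × ln 0.76) = exp(0.214 × -0.2744) = exp(-0.0587) ≈ 0.943
Fraction lost = 1 − 0.943 = 0.05704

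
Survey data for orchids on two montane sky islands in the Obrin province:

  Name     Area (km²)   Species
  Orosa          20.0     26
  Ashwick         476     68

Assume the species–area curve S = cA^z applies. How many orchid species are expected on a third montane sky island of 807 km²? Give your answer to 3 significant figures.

z = ln(68/26) / ln(476/20) = 0.9614 / 3.1697 = 0.3033
c = 26 / 20^0.3033 = 26 / 2.481 = 10.48
S₃ = 10.48 × 807^0.3033 = 10.48 × 7.615 ≈ 79.81

79.8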